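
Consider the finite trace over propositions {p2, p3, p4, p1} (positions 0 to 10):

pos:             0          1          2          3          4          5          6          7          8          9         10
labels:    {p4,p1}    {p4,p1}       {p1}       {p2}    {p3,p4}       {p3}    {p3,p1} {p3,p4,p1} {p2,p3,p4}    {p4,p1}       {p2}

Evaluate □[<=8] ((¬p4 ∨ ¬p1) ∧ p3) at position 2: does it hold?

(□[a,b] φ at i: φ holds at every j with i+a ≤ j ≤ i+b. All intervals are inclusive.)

Check ((¬p4 ∨ ¬p1) ∧ p3) at every j in [2,10]:
  j=2: false
  j=3: false
  j=4: true
  j=5: true
  j=6: true
  j=7: false
  j=8: true
  j=9: false
  j=10: false
Fails at j=2 → formula fails.

Does not hold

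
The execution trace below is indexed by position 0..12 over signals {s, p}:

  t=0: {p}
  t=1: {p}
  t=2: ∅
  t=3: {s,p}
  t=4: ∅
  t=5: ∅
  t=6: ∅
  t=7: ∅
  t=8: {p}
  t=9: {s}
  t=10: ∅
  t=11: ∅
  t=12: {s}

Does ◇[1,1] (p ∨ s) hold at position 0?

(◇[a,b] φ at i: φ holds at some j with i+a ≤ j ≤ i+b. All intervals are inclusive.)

Check (p ∨ s) at each j in [1,1]:
  j=1: true
Found at j=1 → formula holds.

Yes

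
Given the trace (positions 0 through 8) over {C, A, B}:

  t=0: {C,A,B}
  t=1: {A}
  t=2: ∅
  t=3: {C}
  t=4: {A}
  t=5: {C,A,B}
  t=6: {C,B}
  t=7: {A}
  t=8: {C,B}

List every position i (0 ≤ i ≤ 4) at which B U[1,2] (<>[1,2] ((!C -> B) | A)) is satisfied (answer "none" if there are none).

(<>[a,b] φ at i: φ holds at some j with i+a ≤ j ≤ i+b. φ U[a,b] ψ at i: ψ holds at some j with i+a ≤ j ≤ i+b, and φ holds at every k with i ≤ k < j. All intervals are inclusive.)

Evaluate at each i in [0,4]:
  i=0: ✓ (rhs at j=1; lhs holds on [0,0])
  i=1: ✗ (lhs fails at k=1 before rhs at j=2)
  i=2: ✗ (lhs fails at k=2 before rhs at j=3)
  i=3: ✗ (lhs fails at k=3 before rhs at j=4)
  i=4: ✗ (lhs fails at k=4 before rhs at j=5)

0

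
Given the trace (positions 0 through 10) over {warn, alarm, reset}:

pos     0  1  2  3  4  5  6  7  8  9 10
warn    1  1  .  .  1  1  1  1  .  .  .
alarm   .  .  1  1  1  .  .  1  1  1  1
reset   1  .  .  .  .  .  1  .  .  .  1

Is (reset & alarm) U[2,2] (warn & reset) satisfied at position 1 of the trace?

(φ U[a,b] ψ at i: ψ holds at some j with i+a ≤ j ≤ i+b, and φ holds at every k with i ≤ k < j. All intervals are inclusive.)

No

Need some j in [3,3] with (warn & reset), and (reset & alarm) at every k in [1,j-1].
  j=3: (warn & reset) false.
No j in the window works → until fails.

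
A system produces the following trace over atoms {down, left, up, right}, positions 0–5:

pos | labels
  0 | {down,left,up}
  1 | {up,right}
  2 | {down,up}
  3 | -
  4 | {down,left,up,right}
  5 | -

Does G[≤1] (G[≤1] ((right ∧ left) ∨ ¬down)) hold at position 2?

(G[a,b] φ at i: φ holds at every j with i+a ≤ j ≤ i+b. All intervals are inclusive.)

False

Check G[≤1] ((right ∧ left) ∨ ¬down) at every j in [2,3]:
  j=2: fails at 2
  j=3: holds on [3,4]
Fails at j=2 → formula fails.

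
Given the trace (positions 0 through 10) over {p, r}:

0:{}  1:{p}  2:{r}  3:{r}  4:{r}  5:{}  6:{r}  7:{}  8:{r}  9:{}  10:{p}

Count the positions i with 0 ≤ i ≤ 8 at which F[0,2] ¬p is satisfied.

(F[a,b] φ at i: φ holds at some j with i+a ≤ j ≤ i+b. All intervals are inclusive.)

Evaluate at each i in [0,8]:
  i=0: ✓ (witness j=0)
  i=1: ✓ (witness j=2)
  i=2: ✓ (witness j=2)
  i=3: ✓ (witness j=3)
  i=4: ✓ (witness j=4)
  i=5: ✓ (witness j=5)
  i=6: ✓ (witness j=6)
  i=7: ✓ (witness j=7)
  i=8: ✓ (witness j=8)
Positions where it holds: {0, 1, 2, 3, 4, 5, 6, 7, 8} → 9.

9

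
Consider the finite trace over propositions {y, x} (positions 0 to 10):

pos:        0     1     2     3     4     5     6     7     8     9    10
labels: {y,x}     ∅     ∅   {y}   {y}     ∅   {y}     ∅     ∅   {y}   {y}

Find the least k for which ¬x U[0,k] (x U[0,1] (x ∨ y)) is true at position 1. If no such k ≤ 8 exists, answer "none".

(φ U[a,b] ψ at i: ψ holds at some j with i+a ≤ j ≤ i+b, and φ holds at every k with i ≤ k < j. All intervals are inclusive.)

Need earliest j ≥ 1 with (x U[0,1] (x ∨ y)), and ¬x at every k in [1,j-1].
  j=1: rhs fails.
  j=2: rhs fails.
  j=3: rhs holds; lhs holds on [1,2]. k = 2.

2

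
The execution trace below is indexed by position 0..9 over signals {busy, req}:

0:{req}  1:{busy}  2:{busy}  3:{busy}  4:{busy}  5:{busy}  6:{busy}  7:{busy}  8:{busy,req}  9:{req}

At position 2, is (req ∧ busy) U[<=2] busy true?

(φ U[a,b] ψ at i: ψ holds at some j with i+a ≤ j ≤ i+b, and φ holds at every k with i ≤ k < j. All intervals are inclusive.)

Need some j in [2,4] with busy, and (req ∧ busy) at every k in [2,j-1].
  j=2: busy holds; no prefix to check → satisfied.

True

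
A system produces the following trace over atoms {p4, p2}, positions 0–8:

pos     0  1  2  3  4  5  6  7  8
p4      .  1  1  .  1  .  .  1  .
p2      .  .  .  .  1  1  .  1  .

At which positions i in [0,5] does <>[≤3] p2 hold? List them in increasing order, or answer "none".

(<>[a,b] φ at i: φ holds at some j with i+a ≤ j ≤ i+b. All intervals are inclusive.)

1, 2, 3, 4, 5

Evaluate at each i in [0,5]:
  i=0: ✗ (none in [0,3])
  i=1: ✓ (witness j=4)
  i=2: ✓ (witness j=4)
  i=3: ✓ (witness j=4)
  i=4: ✓ (witness j=4)
  i=5: ✓ (witness j=5)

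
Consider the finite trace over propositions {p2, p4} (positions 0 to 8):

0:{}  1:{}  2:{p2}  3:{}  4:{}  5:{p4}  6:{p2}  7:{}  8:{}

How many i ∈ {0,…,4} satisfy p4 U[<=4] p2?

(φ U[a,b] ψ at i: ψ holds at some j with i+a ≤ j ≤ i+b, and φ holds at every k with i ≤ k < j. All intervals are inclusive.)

1

Evaluate at each i in [0,4]:
  i=0: ✗ (lhs fails at k=0 before rhs at j=2)
  i=1: ✗ (lhs fails at k=1 before rhs at j=2)
  i=2: ✓ (rhs at j=2)
  i=3: ✗ (lhs fails at k=3 before rhs at j=6)
  i=4: ✗ (lhs fails at k=4 before rhs at j=6)
Positions where it holds: {2} → 1.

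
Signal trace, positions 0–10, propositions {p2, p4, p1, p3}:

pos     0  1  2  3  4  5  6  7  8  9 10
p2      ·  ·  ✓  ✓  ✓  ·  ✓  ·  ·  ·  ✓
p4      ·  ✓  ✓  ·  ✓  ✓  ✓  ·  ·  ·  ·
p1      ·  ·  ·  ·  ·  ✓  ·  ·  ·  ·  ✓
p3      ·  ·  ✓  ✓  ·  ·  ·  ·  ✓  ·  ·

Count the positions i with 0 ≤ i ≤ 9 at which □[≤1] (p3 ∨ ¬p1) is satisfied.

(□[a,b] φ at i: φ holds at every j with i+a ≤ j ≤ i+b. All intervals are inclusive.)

Evaluate at each i in [0,9]:
  i=0: ✓ (all of [0,1])
  i=1: ✓ (all of [1,2])
  i=2: ✓ (all of [2,3])
  i=3: ✓ (all of [3,4])
  i=4: ✗ (fails at j=5)
  i=5: ✗ (fails at j=5)
  i=6: ✓ (all of [6,7])
  i=7: ✓ (all of [7,8])
  i=8: ✓ (all of [8,9])
  i=9: ✗ (fails at j=10)
Positions where it holds: {0, 1, 2, 3, 6, 7, 8} → 7.

7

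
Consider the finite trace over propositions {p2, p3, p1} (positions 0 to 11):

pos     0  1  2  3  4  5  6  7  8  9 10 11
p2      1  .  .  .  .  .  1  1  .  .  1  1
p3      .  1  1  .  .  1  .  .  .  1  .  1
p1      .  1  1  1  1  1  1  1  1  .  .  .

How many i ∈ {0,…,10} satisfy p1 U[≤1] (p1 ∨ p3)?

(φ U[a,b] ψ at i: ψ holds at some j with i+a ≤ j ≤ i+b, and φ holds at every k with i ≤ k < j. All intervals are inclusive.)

9

Evaluate at each i in [0,10]:
  i=0: ✗ (lhs fails at k=0 before rhs at j=1)
  i=1: ✓ (rhs at j=1)
  i=2: ✓ (rhs at j=2)
  i=3: ✓ (rhs at j=3)
  i=4: ✓ (rhs at j=4)
  i=5: ✓ (rhs at j=5)
  i=6: ✓ (rhs at j=6)
  i=7: ✓ (rhs at j=7)
  i=8: ✓ (rhs at j=8)
  i=9: ✓ (rhs at j=9)
  i=10: ✗ (lhs fails at k=10 before rhs at j=11)
Positions where it holds: {1, 2, 3, 4, 5, 6, 7, 8, 9} → 9.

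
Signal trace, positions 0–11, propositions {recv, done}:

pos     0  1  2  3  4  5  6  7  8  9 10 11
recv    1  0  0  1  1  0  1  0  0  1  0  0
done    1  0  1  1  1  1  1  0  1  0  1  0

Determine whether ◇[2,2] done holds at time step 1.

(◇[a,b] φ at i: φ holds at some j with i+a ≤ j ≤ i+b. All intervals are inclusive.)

Check done at each j in [3,3]:
  j=3: true
Found at j=3 → formula holds.

Yes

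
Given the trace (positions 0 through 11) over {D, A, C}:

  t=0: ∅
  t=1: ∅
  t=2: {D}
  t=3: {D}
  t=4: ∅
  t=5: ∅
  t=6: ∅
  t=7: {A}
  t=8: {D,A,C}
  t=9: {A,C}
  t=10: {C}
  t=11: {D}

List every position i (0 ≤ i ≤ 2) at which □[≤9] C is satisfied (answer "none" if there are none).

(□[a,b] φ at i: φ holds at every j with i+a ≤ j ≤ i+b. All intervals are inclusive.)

Evaluate at each i in [0,2]:
  i=0: ✗ (fails at j=0)
  i=1: ✗ (fails at j=1)
  i=2: ✗ (fails at j=2)

none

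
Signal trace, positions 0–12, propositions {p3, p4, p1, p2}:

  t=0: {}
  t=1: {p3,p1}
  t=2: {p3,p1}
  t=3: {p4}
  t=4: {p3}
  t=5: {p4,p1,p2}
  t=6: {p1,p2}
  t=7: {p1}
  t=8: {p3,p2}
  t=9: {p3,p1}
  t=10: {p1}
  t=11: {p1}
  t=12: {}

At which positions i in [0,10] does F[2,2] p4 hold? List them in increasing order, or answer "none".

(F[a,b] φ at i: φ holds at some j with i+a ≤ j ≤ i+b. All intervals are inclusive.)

1, 3

Evaluate at each i in [0,10]:
  i=0: ✗ (none in [2,2])
  i=1: ✓ (witness j=3)
  i=2: ✗ (none in [4,4])
  i=3: ✓ (witness j=5)
  i=4: ✗ (none in [6,6])
  i=5: ✗ (none in [7,7])
  i=6: ✗ (none in [8,8])
  i=7: ✗ (none in [9,9])
  i=8: ✗ (none in [10,10])
  i=9: ✗ (none in [11,11])
  i=10: ✗ (none in [12,12])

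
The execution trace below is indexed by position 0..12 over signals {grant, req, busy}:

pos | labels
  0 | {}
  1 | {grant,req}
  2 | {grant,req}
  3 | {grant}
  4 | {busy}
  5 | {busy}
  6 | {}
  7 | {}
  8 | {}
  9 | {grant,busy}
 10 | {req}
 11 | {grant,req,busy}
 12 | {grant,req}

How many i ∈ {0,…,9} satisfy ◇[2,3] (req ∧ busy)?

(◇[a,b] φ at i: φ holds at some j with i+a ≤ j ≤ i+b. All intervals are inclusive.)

Evaluate at each i in [0,9]:
  i=0: ✗ (none in [2,3])
  i=1: ✗ (none in [3,4])
  i=2: ✗ (none in [4,5])
  i=3: ✗ (none in [5,6])
  i=4: ✗ (none in [6,7])
  i=5: ✗ (none in [7,8])
  i=6: ✗ (none in [8,9])
  i=7: ✗ (none in [9,10])
  i=8: ✓ (witness j=11)
  i=9: ✓ (witness j=11)
Positions where it holds: {8, 9} → 2.

2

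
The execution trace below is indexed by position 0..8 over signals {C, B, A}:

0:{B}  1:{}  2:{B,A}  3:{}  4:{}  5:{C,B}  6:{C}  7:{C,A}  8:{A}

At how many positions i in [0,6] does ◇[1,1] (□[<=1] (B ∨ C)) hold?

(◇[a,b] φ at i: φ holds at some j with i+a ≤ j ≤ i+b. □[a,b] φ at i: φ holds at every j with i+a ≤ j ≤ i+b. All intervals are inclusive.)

Evaluate at each i in [0,6]:
  i=0: ✗ (none in [1,1])
  i=1: ✗ (none in [2,2])
  i=2: ✗ (none in [3,3])
  i=3: ✗ (none in [4,4])
  i=4: ✓ (witness j=5)
  i=5: ✓ (witness j=6)
  i=6: ✗ (none in [7,7])
Positions where it holds: {4, 5} → 2.

2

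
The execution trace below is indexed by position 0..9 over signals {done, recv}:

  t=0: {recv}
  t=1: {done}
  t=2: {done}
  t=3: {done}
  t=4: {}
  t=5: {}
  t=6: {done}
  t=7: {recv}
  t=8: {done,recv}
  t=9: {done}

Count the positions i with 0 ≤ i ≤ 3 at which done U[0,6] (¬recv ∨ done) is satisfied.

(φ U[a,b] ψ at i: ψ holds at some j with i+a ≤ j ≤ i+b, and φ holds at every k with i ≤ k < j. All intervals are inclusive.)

Evaluate at each i in [0,3]:
  i=0: ✗ (lhs fails at k=0 before rhs at j=1)
  i=1: ✓ (rhs at j=1)
  i=2: ✓ (rhs at j=2)
  i=3: ✓ (rhs at j=3)
Positions where it holds: {1, 2, 3} → 3.

3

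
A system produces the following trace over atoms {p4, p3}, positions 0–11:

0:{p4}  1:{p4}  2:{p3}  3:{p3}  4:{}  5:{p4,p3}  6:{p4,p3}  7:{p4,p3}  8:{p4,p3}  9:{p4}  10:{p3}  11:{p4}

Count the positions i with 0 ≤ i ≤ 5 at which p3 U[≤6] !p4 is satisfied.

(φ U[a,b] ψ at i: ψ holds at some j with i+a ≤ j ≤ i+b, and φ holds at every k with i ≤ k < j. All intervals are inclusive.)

3

Evaluate at each i in [0,5]:
  i=0: ✗ (lhs fails at k=0 before rhs at j=2)
  i=1: ✗ (lhs fails at k=1 before rhs at j=2)
  i=2: ✓ (rhs at j=2)
  i=3: ✓ (rhs at j=3)
  i=4: ✓ (rhs at j=4)
  i=5: ✗ (lhs fails at k=9 before rhs at j=10)
Positions where it holds: {2, 3, 4} → 3.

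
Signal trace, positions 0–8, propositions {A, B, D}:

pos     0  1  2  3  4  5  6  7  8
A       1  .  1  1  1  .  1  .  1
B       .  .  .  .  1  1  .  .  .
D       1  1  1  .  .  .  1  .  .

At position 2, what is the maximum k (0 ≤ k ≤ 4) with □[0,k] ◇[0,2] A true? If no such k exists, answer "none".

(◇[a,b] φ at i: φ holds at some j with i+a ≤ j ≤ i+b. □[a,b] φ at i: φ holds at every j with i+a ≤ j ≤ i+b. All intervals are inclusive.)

◇[0,2] A must hold from j=2 onward; find where it first fails.
  j=2: holds
  j=3: holds
  j=4: holds
  j=5: holds
  j=6: holds
Holds through j=6; largest k = 4.

4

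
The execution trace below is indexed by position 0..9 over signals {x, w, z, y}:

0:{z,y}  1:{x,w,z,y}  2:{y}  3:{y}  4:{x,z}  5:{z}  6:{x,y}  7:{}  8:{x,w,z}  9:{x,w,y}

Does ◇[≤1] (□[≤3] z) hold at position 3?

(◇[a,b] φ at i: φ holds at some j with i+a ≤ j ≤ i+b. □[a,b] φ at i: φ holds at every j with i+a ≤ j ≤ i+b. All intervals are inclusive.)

Check □[≤3] z at each j in [3,4]:
  j=3: fails at 3
  j=4: fails at 6
No position in the window satisfies it → formula fails.

Does not hold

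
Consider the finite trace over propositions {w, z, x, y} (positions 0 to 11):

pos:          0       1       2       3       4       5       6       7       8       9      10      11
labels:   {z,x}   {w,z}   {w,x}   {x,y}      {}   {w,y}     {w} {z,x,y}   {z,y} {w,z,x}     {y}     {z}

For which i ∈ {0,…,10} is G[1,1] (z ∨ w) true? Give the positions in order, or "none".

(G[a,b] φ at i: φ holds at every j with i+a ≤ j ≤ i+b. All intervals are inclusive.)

Evaluate at each i in [0,10]:
  i=0: ✓ (all of [1,1])
  i=1: ✓ (all of [2,2])
  i=2: ✗ (fails at j=3)
  i=3: ✗ (fails at j=4)
  i=4: ✓ (all of [5,5])
  i=5: ✓ (all of [6,6])
  i=6: ✓ (all of [7,7])
  i=7: ✓ (all of [8,8])
  i=8: ✓ (all of [9,9])
  i=9: ✗ (fails at j=10)
  i=10: ✓ (all of [11,11])

0, 1, 4, 5, 6, 7, 8, 10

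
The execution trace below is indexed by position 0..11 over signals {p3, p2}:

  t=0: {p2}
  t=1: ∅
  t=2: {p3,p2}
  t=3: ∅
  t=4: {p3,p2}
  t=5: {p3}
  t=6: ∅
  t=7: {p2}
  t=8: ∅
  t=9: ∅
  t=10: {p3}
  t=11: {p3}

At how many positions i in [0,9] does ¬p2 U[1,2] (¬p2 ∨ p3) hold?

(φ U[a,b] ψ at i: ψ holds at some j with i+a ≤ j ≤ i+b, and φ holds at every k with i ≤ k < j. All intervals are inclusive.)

5

Evaluate at each i in [0,9]:
  i=0: ✗ (lhs fails at k=0 before rhs at j=1)
  i=1: ✓ (rhs at j=2; lhs holds on [1,1])
  i=2: ✗ (lhs fails at k=2 before rhs at j=3)
  i=3: ✓ (rhs at j=4; lhs holds on [3,3])
  i=4: ✗ (lhs fails at k=4 before rhs at j=5)
  i=5: ✓ (rhs at j=6; lhs holds on [5,5])
  i=6: ✗ (lhs fails at k=7 before rhs at j=8)
  i=7: ✗ (lhs fails at k=7 before rhs at j=8)
  i=8: ✓ (rhs at j=9; lhs holds on [8,8])
  i=9: ✓ (rhs at j=10; lhs holds on [9,9])
Positions where it holds: {1, 3, 5, 8, 9} → 5.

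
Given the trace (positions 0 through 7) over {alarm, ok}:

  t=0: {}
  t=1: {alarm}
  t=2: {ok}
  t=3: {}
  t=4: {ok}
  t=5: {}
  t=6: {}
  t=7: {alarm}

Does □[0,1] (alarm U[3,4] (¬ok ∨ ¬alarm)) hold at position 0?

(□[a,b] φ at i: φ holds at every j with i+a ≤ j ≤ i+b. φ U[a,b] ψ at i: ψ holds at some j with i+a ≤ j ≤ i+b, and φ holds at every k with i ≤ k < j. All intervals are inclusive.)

Check (alarm U[3,4] (¬ok ∨ ¬alarm)) at every j in [0,1]:
  j=0: fails
  j=1: fails
Fails at j=0 → formula fails.

False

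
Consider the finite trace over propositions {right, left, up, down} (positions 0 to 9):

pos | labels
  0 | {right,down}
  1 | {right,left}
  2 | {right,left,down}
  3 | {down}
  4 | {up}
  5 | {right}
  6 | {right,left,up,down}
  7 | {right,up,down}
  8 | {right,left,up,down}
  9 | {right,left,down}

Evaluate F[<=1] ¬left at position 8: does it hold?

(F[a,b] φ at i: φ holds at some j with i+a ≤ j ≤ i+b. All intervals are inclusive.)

False

Check ¬left at each j in [8,9]:
  j=8: false
  j=9: false
No position in the window satisfies it → formula fails.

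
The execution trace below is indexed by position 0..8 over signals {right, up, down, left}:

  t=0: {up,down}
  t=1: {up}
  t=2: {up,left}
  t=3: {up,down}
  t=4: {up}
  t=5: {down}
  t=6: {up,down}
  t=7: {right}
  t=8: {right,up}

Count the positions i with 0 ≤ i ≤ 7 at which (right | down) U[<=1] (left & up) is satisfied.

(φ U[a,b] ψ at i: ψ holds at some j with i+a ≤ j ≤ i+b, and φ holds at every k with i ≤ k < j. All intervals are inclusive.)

1

Evaluate at each i in [0,7]:
  i=0: ✗ (no rhs in [0,1])
  i=1: ✗ (lhs fails at k=1 before rhs at j=2)
  i=2: ✓ (rhs at j=2)
  i=3: ✗ (no rhs in [3,4])
  i=4: ✗ (no rhs in [4,5])
  i=5: ✗ (no rhs in [5,6])
  i=6: ✗ (no rhs in [6,7])
  i=7: ✗ (no rhs in [7,8])
Positions where it holds: {2} → 1.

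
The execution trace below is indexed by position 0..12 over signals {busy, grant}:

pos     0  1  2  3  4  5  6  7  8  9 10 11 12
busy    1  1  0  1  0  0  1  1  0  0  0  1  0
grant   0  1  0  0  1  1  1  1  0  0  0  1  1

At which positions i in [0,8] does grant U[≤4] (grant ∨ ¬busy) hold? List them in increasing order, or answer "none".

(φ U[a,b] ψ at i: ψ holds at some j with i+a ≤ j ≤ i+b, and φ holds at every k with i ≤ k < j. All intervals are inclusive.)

Evaluate at each i in [0,8]:
  i=0: ✗ (lhs fails at k=0 before rhs at j=1)
  i=1: ✓ (rhs at j=1)
  i=2: ✓ (rhs at j=2)
  i=3: ✗ (lhs fails at k=3 before rhs at j=4)
  i=4: ✓ (rhs at j=4)
  i=5: ✓ (rhs at j=5)
  i=6: ✓ (rhs at j=6)
  i=7: ✓ (rhs at j=7)
  i=8: ✓ (rhs at j=8)

1, 2, 4, 5, 6, 7, 8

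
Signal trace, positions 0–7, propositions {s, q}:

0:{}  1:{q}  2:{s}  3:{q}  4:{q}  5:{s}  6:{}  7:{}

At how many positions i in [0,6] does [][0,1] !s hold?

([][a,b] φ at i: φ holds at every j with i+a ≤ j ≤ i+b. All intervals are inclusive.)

Evaluate at each i in [0,6]:
  i=0: ✓ (all of [0,1])
  i=1: ✗ (fails at j=2)
  i=2: ✗ (fails at j=2)
  i=3: ✓ (all of [3,4])
  i=4: ✗ (fails at j=5)
  i=5: ✗ (fails at j=5)
  i=6: ✓ (all of [6,7])
Positions where it holds: {0, 3, 6} → 3.

3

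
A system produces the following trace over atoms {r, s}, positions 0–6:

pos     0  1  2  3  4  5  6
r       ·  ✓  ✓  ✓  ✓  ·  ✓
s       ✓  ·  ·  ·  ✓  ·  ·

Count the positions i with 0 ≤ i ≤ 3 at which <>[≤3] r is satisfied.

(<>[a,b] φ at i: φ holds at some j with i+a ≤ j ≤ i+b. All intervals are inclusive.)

4

Evaluate at each i in [0,3]:
  i=0: ✓ (witness j=1)
  i=1: ✓ (witness j=1)
  i=2: ✓ (witness j=2)
  i=3: ✓ (witness j=3)
Positions where it holds: {0, 1, 2, 3} → 4.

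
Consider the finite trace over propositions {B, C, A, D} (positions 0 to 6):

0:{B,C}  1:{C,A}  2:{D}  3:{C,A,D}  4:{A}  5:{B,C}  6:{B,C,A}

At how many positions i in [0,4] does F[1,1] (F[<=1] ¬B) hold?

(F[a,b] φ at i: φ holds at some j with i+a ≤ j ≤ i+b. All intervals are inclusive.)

Evaluate at each i in [0,4]:
  i=0: ✓ (witness j=1)
  i=1: ✓ (witness j=2)
  i=2: ✓ (witness j=3)
  i=3: ✓ (witness j=4)
  i=4: ✗ (none in [5,5])
Positions where it holds: {0, 1, 2, 3} → 4.

4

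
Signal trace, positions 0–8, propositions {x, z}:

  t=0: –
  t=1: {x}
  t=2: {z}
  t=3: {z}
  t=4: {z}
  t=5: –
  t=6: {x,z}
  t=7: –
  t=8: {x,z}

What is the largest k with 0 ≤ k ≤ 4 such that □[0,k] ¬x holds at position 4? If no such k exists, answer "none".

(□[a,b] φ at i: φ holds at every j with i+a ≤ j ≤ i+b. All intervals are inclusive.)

1

¬x must hold from j=4 onward; find where it first fails.
  j=4: holds
  j=5: holds
  j=6: fails
Holds on [4,5], so largest k = 1.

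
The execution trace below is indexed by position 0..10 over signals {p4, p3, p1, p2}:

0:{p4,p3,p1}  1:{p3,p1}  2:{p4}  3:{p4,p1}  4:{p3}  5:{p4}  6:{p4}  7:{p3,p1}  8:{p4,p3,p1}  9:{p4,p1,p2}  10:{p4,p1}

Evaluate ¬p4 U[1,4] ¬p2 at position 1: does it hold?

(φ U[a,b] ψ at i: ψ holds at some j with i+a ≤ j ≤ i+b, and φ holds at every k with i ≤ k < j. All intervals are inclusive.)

Need some j in [2,5] with ¬p2, and ¬p4 at every k in [1,j-1].
  j=2: ¬p2 holds; ¬p4 holds at every k in [1,1] → satisfied.

Holds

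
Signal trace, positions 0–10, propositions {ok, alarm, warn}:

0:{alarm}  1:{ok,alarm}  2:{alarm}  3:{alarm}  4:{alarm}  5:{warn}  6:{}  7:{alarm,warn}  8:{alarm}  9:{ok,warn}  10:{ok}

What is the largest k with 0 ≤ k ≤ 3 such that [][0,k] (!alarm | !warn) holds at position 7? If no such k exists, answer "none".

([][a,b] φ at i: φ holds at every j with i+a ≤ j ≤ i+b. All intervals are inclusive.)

none

(!alarm | !warn) must hold from j=7 onward; find where it first fails.
  j=7: fails → no k works.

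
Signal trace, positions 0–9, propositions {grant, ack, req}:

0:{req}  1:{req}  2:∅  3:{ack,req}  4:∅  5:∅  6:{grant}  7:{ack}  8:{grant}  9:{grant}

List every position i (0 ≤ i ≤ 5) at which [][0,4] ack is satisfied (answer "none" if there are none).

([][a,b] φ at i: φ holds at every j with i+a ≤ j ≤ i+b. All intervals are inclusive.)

Evaluate at each i in [0,5]:
  i=0: ✗ (fails at j=0)
  i=1: ✗ (fails at j=1)
  i=2: ✗ (fails at j=2)
  i=3: ✗ (fails at j=4)
  i=4: ✗ (fails at j=4)
  i=5: ✗ (fails at j=5)

none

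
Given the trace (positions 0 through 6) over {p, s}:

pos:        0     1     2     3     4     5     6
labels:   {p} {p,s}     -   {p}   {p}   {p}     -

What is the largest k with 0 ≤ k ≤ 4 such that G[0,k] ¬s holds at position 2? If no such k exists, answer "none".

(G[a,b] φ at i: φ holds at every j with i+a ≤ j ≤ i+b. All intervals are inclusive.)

4

¬s must hold from j=2 onward; find where it first fails.
  j=2: holds
  j=3: holds
  j=4: holds
  j=5: holds
  j=6: holds
Holds through j=6; largest k = 4.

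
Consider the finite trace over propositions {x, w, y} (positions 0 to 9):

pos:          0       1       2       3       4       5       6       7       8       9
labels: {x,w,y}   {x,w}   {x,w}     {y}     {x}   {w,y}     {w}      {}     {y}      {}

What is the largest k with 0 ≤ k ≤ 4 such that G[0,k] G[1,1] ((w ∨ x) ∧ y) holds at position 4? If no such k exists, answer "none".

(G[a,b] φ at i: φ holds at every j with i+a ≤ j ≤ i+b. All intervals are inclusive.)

G[1,1] ((w ∨ x) ∧ y) must hold from j=4 onward; find where it first fails.
  j=4: holds
  j=5: fails
Holds on [4,4], so largest k = 0.

0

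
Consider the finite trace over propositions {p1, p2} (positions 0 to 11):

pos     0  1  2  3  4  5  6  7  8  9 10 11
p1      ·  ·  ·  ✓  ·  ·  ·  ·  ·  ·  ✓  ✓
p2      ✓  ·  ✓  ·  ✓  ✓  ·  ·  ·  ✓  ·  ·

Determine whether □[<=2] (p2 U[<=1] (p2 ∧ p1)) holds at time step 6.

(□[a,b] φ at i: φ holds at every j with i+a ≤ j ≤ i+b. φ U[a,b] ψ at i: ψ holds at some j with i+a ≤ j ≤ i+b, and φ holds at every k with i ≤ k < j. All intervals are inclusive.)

Check (p2 U[<=1] (p2 ∧ p1)) at every j in [6,8]:
  j=6: fails
  j=7: fails
  j=8: fails
Fails at j=6 → formula fails.

False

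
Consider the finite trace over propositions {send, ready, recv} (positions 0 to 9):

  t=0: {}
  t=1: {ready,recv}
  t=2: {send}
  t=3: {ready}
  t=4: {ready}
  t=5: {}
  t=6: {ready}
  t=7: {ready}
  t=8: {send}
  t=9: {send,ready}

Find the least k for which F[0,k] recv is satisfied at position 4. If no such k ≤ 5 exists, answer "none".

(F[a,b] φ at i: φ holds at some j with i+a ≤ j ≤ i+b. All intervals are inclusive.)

none

Scan j = 4,5,… for recv:
  j=4: fails
  j=5: fails
  j=6: fails
  j=7: fails
  j=8: fails
  j=9: fails
No j in [4,9] satisfies it → none.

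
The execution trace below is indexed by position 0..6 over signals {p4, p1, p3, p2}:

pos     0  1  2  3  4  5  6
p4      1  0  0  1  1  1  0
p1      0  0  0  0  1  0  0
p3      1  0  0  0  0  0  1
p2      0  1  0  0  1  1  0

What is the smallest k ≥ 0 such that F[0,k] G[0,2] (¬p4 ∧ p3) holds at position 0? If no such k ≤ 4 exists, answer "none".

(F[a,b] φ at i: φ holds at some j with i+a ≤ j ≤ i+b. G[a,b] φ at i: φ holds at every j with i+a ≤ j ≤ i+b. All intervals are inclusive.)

none

Scan j = 0,1,… for G[0,2] (¬p4 ∧ p3):
  j=0: fails
  j=1: fails
  j=2: fails
  j=3: fails
  j=4: fails
No j in [0,4] satisfies it → none.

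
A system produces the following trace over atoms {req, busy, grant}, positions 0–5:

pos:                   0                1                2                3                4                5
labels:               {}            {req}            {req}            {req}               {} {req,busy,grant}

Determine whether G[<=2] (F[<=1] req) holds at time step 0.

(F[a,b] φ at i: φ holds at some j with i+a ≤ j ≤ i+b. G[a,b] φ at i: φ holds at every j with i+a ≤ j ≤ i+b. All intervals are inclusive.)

Holds

Check F[<=1] req at every j in [0,2]:
  j=0: holds (witness at 1)
  j=1: holds (witness at 1)
  j=2: holds (witness at 2)
All positions satisfy it → formula holds.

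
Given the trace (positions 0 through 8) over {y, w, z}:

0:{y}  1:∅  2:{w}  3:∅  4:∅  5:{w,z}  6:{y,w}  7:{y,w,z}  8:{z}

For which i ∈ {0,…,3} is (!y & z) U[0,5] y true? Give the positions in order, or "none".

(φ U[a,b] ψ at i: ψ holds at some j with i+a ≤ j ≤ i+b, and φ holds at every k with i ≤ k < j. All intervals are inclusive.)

Evaluate at each i in [0,3]:
  i=0: ✓ (rhs at j=0)
  i=1: ✗ (lhs fails at k=1 before rhs at j=6)
  i=2: ✗ (lhs fails at k=2 before rhs at j=6)
  i=3: ✗ (lhs fails at k=3 before rhs at j=6)

0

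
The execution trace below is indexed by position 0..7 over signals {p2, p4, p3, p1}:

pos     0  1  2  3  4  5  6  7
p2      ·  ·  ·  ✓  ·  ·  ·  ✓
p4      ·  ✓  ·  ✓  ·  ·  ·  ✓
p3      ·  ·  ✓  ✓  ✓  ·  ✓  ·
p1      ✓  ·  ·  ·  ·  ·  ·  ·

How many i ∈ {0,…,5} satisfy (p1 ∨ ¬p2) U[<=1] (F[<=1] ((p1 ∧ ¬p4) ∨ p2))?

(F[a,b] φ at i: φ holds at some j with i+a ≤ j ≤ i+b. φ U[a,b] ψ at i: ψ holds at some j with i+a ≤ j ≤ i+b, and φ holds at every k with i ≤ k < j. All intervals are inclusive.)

5

Evaluate at each i in [0,5]:
  i=0: ✓ (rhs at j=0)
  i=1: ✓ (rhs at j=2; lhs holds on [1,1])
  i=2: ✓ (rhs at j=2)
  i=3: ✓ (rhs at j=3)
  i=4: ✗ (no rhs in [4,5])
  i=5: ✓ (rhs at j=6; lhs holds on [5,5])
Positions where it holds: {0, 1, 2, 3, 5} → 5.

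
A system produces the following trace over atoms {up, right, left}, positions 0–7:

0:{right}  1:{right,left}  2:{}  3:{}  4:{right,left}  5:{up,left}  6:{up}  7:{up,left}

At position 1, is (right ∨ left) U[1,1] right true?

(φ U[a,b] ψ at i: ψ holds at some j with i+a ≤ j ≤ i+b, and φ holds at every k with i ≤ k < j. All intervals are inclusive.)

Need some j in [2,2] with right, and (right ∨ left) at every k in [1,j-1].
  j=2: right false.
No j in the window works → until fails.

No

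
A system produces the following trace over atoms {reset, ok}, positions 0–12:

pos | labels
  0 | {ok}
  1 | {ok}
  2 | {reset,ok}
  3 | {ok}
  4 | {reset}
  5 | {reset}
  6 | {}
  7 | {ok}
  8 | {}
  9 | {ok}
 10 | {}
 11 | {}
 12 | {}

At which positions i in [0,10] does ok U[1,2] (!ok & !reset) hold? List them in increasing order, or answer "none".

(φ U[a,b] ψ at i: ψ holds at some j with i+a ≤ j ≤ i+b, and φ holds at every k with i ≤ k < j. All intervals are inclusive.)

Evaluate at each i in [0,10]:
  i=0: ✗ (no rhs in [1,2])
  i=1: ✗ (no rhs in [2,3])
  i=2: ✗ (no rhs in [3,4])
  i=3: ✗ (no rhs in [4,5])
  i=4: ✗ (lhs fails at k=4 before rhs at j=6)
  i=5: ✗ (lhs fails at k=5 before rhs at j=6)
  i=6: ✗ (lhs fails at k=6 before rhs at j=8)
  i=7: ✓ (rhs at j=8; lhs holds on [7,7])
  i=8: ✗ (lhs fails at k=8 before rhs at j=10)
  i=9: ✓ (rhs at j=10; lhs holds on [9,9])
  i=10: ✗ (lhs fails at k=10 before rhs at j=11)

7, 9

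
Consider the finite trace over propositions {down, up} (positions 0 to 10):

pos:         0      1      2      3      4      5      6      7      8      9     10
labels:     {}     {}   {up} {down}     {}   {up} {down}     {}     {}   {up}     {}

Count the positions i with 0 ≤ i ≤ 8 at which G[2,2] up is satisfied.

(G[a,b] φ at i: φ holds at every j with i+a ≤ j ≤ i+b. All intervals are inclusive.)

3

Evaluate at each i in [0,8]:
  i=0: ✓ (all of [2,2])
  i=1: ✗ (fails at j=3)
  i=2: ✗ (fails at j=4)
  i=3: ✓ (all of [5,5])
  i=4: ✗ (fails at j=6)
  i=5: ✗ (fails at j=7)
  i=6: ✗ (fails at j=8)
  i=7: ✓ (all of [9,9])
  i=8: ✗ (fails at j=10)
Positions where it holds: {0, 3, 7} → 3.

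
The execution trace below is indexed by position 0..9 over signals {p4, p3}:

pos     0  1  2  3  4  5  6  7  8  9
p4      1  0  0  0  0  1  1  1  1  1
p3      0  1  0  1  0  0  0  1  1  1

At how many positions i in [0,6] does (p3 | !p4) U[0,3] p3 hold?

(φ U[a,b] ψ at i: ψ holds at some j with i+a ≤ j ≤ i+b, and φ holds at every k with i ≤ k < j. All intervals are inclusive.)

Evaluate at each i in [0,6]:
  i=0: ✗ (lhs fails at k=0 before rhs at j=1)
  i=1: ✓ (rhs at j=1)
  i=2: ✓ (rhs at j=3; lhs holds on [2,2])
  i=3: ✓ (rhs at j=3)
  i=4: ✗ (lhs fails at k=5 before rhs at j=7)
  i=5: ✗ (lhs fails at k=5 before rhs at j=7)
  i=6: ✗ (lhs fails at k=6 before rhs at j=7)
Positions where it holds: {1, 2, 3} → 3.

3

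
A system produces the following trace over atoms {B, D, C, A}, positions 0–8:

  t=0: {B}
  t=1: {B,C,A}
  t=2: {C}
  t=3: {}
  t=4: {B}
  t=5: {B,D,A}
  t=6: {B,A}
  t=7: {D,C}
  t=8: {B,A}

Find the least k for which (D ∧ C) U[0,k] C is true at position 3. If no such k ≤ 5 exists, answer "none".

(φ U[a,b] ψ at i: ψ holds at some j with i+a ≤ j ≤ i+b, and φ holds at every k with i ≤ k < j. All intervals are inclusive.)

Need earliest j ≥ 3 with C, and (D ∧ C) at every k in [3,j-1].
  j=3: rhs fails.
  j=4: rhs fails.
  j=5: rhs fails.
  j=6: rhs fails.
  j=7: rhs holds but lhs fails at k=3.
  j=8: rhs fails.
No witness within the range → none.

none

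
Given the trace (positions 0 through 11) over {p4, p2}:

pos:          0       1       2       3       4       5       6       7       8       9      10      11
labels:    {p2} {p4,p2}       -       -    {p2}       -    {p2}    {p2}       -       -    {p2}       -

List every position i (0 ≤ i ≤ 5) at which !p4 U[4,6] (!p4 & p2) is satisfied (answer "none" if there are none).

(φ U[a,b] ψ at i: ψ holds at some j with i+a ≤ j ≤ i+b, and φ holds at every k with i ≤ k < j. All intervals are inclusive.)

Evaluate at each i in [0,5]:
  i=0: ✗ (lhs fails at k=1 before rhs at j=4)
  i=1: ✗ (lhs fails at k=1 before rhs at j=6)
  i=2: ✓ (rhs at j=6; lhs holds on [2,5])
  i=3: ✓ (rhs at j=7; lhs holds on [3,6])
  i=4: ✓ (rhs at j=10; lhs holds on [4,9])
  i=5: ✓ (rhs at j=10; lhs holds on [5,9])

2, 3, 4, 5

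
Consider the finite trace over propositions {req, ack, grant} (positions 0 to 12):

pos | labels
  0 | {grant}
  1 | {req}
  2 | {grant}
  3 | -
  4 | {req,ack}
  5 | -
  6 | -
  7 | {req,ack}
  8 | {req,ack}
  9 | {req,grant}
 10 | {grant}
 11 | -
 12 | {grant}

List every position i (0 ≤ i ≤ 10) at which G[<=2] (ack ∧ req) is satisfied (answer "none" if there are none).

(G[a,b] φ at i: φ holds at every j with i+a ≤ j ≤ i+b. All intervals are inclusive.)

none

Evaluate at each i in [0,10]:
  i=0: ✗ (fails at j=0)
  i=1: ✗ (fails at j=1)
  i=2: ✗ (fails at j=2)
  i=3: ✗ (fails at j=3)
  i=4: ✗ (fails at j=5)
  i=5: ✗ (fails at j=5)
  i=6: ✗ (fails at j=6)
  i=7: ✗ (fails at j=9)
  i=8: ✗ (fails at j=9)
  i=9: ✗ (fails at j=9)
  i=10: ✗ (fails at j=10)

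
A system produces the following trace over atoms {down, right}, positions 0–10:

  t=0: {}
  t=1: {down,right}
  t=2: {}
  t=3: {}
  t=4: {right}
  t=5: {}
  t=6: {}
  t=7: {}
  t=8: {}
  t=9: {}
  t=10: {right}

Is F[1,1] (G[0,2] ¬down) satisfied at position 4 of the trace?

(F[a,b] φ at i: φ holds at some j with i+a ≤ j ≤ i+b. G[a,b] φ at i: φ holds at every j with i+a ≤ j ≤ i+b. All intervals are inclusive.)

Check G[0,2] ¬down at each j in [5,5]:
  j=5: holds on [5,7]
Found at j=5 → formula holds.

True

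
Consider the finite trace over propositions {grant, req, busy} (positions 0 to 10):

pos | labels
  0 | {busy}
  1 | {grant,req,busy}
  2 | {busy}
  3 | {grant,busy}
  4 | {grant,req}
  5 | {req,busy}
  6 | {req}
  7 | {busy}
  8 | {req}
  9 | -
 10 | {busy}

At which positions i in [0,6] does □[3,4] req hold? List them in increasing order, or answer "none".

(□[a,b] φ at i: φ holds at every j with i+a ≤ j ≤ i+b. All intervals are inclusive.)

1, 2

Evaluate at each i in [0,6]:
  i=0: ✗ (fails at j=3)
  i=1: ✓ (all of [4,5])
  i=2: ✓ (all of [5,6])
  i=3: ✗ (fails at j=7)
  i=4: ✗ (fails at j=7)
  i=5: ✗ (fails at j=9)
  i=6: ✗ (fails at j=9)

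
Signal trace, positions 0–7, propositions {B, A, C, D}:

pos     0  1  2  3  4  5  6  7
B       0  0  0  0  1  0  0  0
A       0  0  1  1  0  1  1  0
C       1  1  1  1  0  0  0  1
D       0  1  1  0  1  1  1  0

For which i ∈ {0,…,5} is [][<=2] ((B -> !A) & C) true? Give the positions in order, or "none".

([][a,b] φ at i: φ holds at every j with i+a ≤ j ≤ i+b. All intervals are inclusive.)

Evaluate at each i in [0,5]:
  i=0: ✓ (all of [0,2])
  i=1: ✓ (all of [1,3])
  i=2: ✗ (fails at j=4)
  i=3: ✗ (fails at j=4)
  i=4: ✗ (fails at j=4)
  i=5: ✗ (fails at j=5)

0, 1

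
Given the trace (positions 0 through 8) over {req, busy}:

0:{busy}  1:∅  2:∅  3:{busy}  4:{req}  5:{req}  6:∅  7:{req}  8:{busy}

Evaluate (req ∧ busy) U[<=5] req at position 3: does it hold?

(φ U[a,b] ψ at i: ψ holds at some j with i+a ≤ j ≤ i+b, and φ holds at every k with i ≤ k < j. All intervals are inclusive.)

False

Need some j in [3,8] with req, and (req ∧ busy) at every k in [3,j-1].
  j=3: req false.
  j=4: req holds, but (req ∧ busy) fails at k=3 → not this j.
  j=5: req holds, but (req ∧ busy) fails at k=3 → not this j.
  j=6: req false.
  j=7: req holds, but (req ∧ busy) fails at k=3 → not this j.
  j=8: req false.
No j in the window works → until fails.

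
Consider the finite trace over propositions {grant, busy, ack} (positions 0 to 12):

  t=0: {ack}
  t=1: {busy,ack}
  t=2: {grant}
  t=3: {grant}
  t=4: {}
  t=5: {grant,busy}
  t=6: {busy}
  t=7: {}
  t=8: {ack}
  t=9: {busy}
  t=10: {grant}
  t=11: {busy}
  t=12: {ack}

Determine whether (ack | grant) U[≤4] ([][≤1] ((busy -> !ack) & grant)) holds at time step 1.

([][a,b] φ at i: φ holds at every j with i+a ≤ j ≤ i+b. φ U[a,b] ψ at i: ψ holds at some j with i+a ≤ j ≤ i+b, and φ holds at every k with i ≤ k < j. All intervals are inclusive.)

Need some j in [1,5] with [][≤1] ((busy -> !ack) & grant), and (ack | grant) at every k in [1,j-1].
  j=1: [][≤1] ((busy -> !ack) & grant) — fails at 1.
  j=2: [][≤1] ((busy -> !ack) & grant) holds; (ack | grant) holds at every k in [1,1] → satisfied.

True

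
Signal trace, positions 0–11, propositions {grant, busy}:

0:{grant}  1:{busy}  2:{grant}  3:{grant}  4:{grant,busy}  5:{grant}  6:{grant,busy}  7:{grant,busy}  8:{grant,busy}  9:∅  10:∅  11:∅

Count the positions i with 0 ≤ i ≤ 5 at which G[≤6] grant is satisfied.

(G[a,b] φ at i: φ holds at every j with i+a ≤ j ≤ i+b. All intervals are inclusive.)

Evaluate at each i in [0,5]:
  i=0: ✗ (fails at j=1)
  i=1: ✗ (fails at j=1)
  i=2: ✓ (all of [2,8])
  i=3: ✗ (fails at j=9)
  i=4: ✗ (fails at j=9)
  i=5: ✗ (fails at j=9)
Positions where it holds: {2} → 1.

1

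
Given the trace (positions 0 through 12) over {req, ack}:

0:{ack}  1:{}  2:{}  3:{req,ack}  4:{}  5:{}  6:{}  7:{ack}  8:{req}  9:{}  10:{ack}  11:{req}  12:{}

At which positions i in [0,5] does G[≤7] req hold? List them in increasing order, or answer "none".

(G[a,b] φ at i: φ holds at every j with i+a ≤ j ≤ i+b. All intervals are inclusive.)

none

Evaluate at each i in [0,5]:
  i=0: ✗ (fails at j=0)
  i=1: ✗ (fails at j=1)
  i=2: ✗ (fails at j=2)
  i=3: ✗ (fails at j=4)
  i=4: ✗ (fails at j=4)
  i=5: ✗ (fails at j=5)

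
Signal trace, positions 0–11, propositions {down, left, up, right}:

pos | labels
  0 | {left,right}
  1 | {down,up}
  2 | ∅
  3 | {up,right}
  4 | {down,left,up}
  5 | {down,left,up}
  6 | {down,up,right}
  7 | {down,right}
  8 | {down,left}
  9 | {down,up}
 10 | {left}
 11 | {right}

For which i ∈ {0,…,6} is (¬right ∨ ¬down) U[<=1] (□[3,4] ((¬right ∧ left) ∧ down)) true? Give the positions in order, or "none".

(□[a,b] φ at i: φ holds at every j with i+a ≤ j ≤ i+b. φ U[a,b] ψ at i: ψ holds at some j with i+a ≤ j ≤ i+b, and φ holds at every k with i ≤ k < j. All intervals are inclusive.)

0, 1

Evaluate at each i in [0,6]:
  i=0: ✓ (rhs at j=1; lhs holds on [0,0])
  i=1: ✓ (rhs at j=1)
  i=2: ✗ (no rhs in [2,3])
  i=3: ✗ (no rhs in [3,4])
  i=4: ✗ (no rhs in [4,5])
  i=5: ✗ (no rhs in [5,6])
  i=6: ✗ (no rhs in [6,7])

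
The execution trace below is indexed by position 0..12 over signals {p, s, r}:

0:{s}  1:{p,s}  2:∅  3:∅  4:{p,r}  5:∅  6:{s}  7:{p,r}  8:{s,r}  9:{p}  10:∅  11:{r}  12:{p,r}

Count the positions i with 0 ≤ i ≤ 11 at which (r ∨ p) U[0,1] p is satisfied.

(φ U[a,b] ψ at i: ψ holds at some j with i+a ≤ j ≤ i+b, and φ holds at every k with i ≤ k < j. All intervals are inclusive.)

6

Evaluate at each i in [0,11]:
  i=0: ✗ (lhs fails at k=0 before rhs at j=1)
  i=1: ✓ (rhs at j=1)
  i=2: ✗ (no rhs in [2,3])
  i=3: ✗ (lhs fails at k=3 before rhs at j=4)
  i=4: ✓ (rhs at j=4)
  i=5: ✗ (no rhs in [5,6])
  i=6: ✗ (lhs fails at k=6 before rhs at j=7)
  i=7: ✓ (rhs at j=7)
  i=8: ✓ (rhs at j=9; lhs holds on [8,8])
  i=9: ✓ (rhs at j=9)
  i=10: ✗ (no rhs in [10,11])
  i=11: ✓ (rhs at j=12; lhs holds on [11,11])
Positions where it holds: {1, 4, 7, 8, 9, 11} → 6.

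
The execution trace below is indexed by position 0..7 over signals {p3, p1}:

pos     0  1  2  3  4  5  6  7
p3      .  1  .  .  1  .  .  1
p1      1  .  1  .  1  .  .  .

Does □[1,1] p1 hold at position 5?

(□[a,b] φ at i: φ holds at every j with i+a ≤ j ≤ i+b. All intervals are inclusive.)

No

Check p1 at every j in [6,6]:
  j=6: false
Fails at j=6 → formula fails.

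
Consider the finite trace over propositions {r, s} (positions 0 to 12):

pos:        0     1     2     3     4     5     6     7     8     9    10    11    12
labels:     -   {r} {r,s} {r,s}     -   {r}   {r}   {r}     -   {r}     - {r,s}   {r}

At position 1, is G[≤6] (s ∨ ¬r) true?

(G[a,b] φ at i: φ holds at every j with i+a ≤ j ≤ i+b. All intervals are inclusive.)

No

Check (s ∨ ¬r) at every j in [1,7]:
  j=1: false
  j=2: true
  j=3: true
  j=4: true
  j=5: false
  j=6: false
  j=7: false
Fails at j=1 → formula fails.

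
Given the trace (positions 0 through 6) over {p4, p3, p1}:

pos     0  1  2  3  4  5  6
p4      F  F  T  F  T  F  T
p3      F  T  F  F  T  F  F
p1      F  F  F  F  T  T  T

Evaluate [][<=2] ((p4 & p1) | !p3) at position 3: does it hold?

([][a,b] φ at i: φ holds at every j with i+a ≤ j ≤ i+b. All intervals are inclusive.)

Check ((p4 & p1) | !p3) at every j in [3,5]:
  j=3: true
  j=4: true
  j=5: true
All positions satisfy it → formula holds.

Holds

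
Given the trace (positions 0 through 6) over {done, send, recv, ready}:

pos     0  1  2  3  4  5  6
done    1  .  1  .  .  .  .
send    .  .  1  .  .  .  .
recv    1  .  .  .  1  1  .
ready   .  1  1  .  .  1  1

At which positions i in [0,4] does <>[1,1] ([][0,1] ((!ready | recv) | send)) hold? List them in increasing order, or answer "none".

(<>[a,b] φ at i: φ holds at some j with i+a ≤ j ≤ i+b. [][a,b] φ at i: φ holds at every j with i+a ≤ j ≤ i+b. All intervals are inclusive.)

Evaluate at each i in [0,4]:
  i=0: ✗ (none in [1,1])
  i=1: ✓ (witness j=2)
  i=2: ✓ (witness j=3)
  i=3: ✓ (witness j=4)
  i=4: ✗ (none in [5,5])

1, 2, 3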